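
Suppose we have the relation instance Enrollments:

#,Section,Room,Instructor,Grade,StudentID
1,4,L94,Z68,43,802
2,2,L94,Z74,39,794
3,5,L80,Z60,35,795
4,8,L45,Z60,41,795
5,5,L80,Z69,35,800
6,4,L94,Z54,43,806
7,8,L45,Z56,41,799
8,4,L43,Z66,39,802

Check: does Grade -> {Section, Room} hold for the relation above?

No

Grade=43: rows 1, 6 → {Section,Room} = (4, L94), (4, L94) ✓
Grade=39: rows 2, 8 → {Section,Room} takes values {(2, L94), (4, L43)} — violation
Grade=35: rows 3, 5 → {Section,Room} = (5, L80), (5, L80) ✓
Grade=41: rows 4, 7 → {Section,Room} = (8, L45), (8, L45) ✓
Two rows agree on Grade but differ on {Section, Room}, so Grade -> {Section, Room} does not hold.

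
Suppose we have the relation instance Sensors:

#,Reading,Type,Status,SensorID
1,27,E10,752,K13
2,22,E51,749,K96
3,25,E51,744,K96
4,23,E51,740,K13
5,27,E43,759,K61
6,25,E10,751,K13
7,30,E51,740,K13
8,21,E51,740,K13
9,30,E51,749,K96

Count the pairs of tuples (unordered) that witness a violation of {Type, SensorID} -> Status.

3

(Type=E10, SensorID=K13): violating pairs (1,6) — 1 pair.
(Type=E51, SensorID=K96): violating pairs (2,3), (3,9) — 2 pairs.
(Type=E51, SensorID=K13): all 3 rows agree on Status — 0 pairs.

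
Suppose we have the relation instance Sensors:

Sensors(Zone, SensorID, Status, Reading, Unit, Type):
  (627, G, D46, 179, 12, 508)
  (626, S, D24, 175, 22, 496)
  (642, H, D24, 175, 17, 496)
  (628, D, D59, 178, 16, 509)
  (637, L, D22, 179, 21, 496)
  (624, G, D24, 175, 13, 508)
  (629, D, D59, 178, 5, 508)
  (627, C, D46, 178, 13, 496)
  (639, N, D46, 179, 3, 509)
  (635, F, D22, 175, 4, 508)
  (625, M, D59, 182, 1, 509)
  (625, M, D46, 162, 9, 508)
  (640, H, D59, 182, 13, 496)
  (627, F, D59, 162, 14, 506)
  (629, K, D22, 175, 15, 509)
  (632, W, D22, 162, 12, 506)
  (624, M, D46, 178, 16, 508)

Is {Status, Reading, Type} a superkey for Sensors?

Two distinct rows share (Status=D24, Reading=175, Type=496), so {Status, Reading, Type} does not determine every attribute — not a superkey.

No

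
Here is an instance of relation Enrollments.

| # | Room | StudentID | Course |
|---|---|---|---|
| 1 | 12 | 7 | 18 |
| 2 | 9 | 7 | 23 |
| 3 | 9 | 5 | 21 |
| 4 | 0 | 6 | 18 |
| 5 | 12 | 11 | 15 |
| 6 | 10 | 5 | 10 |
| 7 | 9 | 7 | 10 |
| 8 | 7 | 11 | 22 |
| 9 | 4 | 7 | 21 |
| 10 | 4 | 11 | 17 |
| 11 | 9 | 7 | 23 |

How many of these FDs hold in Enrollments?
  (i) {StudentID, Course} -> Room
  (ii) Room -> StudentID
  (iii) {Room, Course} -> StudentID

(i) {StudentID, Course} -> Room: every LHS value maps to a single RHS value — holds.
(ii) Room -> StudentID: Room=12: rows 1, 5 → StudentID takes values {7, 11} — violation; Room=9: rows 2, 3, 7, 11 → StudentID takes values {7, 5} — violation; Room=4: rows 9, 10 → StudentID takes values {7, 11} — violation — fails.
(iii) {Room, Course} -> StudentID: every LHS value maps to a single RHS value — holds.
2 of the 3 dependencies hold.

2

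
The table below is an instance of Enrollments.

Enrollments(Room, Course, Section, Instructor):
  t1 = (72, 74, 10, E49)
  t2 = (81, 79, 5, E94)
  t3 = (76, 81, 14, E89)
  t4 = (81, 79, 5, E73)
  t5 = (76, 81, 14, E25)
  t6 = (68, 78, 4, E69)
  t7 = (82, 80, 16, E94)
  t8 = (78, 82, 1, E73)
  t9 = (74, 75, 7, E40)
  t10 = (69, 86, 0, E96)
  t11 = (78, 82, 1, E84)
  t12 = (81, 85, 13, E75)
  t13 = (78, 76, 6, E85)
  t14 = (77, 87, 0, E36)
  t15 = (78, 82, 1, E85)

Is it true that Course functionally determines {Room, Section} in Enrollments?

Yes

Course=74: row 1 → {Room,Section} = (72, 10) ✓
Course=79: rows 2, 4 → {Room,Section} = (81, 5), (81, 5) ✓
Course=81: rows 3, 5 → {Room,Section} = (76, 14), (76, 14) ✓
Course=78: row 6 → {Room,Section} = (68, 4) ✓
Course=80: row 7 → {Room,Section} = (82, 16) ✓
Course=82: rows 8, 11, 15 → {Room,Section} = (78, 1), (78, 1), (78, 1) ✓
Course=75: row 9 → {Room,Section} = (74, 7) ✓
Course=86: row 10 → {Room,Section} = (69, 0) ✓
Course=85: row 12 → {Room,Section} = (81, 13) ✓
Course=76: row 13 → {Room,Section} = (78, 6) ✓
Course=87: row 14 → {Room,Section} = (77, 0) ✓
Every Course value is associated with a single {Room, Section} value, so Course -> {Room, Section} holds.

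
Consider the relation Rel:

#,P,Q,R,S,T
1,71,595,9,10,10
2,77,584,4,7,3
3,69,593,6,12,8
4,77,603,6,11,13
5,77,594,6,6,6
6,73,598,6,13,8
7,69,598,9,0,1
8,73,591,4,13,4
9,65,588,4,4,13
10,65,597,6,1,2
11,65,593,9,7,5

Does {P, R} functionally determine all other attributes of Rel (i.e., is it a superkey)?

Rows 4 and 5 have the same {P, R} value (P=77, R=6) but are distinct tuples, so {P, R} does not determine every attribute — not a superkey.

No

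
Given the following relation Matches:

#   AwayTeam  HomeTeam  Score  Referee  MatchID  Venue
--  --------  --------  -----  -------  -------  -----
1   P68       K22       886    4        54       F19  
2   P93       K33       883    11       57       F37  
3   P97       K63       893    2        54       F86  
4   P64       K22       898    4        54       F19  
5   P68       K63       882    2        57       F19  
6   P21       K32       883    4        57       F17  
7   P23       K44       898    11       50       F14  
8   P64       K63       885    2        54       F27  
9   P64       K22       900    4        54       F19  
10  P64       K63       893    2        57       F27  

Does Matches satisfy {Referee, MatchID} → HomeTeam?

(Referee=4, MatchID=54): rows 1, 4, 9 → HomeTeam = K22, K22, K22 ✓
(Referee=11, MatchID=57): row 2 → HomeTeam = K33 ✓
(Referee=2, MatchID=54): rows 3, 8 → HomeTeam = K63, K63 ✓
(Referee=2, MatchID=57): rows 5, 10 → HomeTeam = K63, K63 ✓
(Referee=4, MatchID=57): row 6 → HomeTeam = K32 ✓
(Referee=11, MatchID=50): row 7 → HomeTeam = K44 ✓
Every {Referee, MatchID} value is associated with a single HomeTeam value, so {Referee, MatchID} → HomeTeam holds.

Yes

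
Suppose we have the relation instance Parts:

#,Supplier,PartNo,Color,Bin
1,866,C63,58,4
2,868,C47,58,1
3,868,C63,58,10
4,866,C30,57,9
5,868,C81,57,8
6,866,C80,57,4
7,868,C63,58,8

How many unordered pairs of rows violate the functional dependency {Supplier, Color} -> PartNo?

(Supplier=868, Color=58): violating pairs (2,3), (2,7) — 2 pairs.
(Supplier=866, Color=57): violating pairs (4,6) — 1 pair.

3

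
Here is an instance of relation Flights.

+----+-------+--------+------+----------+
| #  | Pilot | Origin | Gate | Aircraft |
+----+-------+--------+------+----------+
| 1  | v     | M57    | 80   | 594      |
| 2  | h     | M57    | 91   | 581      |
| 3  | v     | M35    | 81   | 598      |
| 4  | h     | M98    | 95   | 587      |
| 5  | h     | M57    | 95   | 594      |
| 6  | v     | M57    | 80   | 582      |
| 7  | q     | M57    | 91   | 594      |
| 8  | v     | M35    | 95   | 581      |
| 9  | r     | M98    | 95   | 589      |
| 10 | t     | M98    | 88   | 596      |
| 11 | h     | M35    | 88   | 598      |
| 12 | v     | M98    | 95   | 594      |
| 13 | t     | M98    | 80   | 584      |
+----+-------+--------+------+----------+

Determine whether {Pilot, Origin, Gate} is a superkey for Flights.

Rows 1 and 6 have the same {Pilot, Origin, Gate} value (Pilot=v, Origin=M57, Gate=80) but are distinct tuples, so {Pilot, Origin, Gate} does not determine every attribute — not a superkey.

No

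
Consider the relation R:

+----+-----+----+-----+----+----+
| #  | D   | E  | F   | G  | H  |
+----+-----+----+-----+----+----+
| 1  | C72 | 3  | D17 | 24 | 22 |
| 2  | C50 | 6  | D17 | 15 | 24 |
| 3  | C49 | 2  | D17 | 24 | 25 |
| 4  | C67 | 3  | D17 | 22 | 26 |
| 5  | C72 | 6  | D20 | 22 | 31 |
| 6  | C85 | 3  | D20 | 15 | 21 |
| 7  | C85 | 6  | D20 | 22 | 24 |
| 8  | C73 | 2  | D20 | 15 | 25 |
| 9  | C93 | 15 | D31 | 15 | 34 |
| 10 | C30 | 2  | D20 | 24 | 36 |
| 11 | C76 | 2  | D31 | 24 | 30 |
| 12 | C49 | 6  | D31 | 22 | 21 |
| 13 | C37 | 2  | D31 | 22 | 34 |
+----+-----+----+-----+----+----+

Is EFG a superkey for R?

Rows 5 and 7 have the same EFG value (E=6, F=D20, G=22) but are distinct tuples, so EFG does not determine every attribute — not a superkey.

No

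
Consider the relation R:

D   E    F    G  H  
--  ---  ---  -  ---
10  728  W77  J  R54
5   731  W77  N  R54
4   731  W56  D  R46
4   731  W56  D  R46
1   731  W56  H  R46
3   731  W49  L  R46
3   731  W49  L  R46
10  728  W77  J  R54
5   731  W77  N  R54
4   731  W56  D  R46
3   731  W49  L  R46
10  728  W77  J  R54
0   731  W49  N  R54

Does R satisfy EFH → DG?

No

(E=728, F=W77, H=R54): 3 rows → {D,G} = (10, J), (10, J), (10, J) ✓
(E=731, F=W77, H=R54): 2 rows → {D,G} = (5, N), (5, N) ✓
(E=731, F=W56, H=R46): 4 rows → {D,G} takes values {(4, D), (1, H)} — violation
(E=731, F=W49, H=R46): 3 rows → {D,G} = (3, L), (3, L), (3, L) ✓
(E=731, F=W49, H=R54): 1 row → {D,G} = (0, N) ✓
Two rows agree on EFH but differ on DG, so EFH → DG does not hold.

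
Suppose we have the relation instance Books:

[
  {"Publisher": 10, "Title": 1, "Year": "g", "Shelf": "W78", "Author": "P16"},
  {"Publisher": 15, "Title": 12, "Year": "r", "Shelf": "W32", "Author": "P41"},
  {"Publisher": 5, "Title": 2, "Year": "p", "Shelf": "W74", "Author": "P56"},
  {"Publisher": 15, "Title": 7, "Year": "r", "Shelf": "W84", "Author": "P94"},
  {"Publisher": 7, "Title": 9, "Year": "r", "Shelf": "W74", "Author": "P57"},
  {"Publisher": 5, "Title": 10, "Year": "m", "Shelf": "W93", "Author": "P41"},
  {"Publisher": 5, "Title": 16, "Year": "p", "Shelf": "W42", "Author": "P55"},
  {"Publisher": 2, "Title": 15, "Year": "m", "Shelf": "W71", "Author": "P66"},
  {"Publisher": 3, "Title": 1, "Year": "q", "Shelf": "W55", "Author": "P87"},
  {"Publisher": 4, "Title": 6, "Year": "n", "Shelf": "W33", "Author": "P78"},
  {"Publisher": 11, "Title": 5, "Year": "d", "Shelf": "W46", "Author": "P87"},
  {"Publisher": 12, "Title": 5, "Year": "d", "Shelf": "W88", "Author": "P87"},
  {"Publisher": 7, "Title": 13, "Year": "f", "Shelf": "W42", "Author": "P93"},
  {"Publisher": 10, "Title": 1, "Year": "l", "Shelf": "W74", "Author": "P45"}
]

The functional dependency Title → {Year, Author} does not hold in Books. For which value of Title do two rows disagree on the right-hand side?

1

Title=1: 3 rows → {Year,Author} takes values {(g, P16), (q, P87), (l, P45)} — violation
Title=12: 1 row → {Year,Author} = (r, P41) ✓
Title=2: 1 row → {Year,Author} = (p, P56) ✓
Title=7: 1 row → {Year,Author} = (r, P94) ✓
Title=9: 1 row → {Year,Author} = (r, P57) ✓
Title=10: 1 row → {Year,Author} = (m, P41) ✓
Title=16: 1 row → {Year,Author} = (p, P55) ✓
Title=15: 1 row → {Year,Author} = (m, P66) ✓
Title=6: 1 row → {Year,Author} = (n, P78) ✓
Title=5: 2 rows → {Year,Author} = (d, P87), (d, P87) ✓
Title=13: 1 row → {Year,Author} = (f, P93) ✓
The only Title value with inconsistent RHS is Title=1.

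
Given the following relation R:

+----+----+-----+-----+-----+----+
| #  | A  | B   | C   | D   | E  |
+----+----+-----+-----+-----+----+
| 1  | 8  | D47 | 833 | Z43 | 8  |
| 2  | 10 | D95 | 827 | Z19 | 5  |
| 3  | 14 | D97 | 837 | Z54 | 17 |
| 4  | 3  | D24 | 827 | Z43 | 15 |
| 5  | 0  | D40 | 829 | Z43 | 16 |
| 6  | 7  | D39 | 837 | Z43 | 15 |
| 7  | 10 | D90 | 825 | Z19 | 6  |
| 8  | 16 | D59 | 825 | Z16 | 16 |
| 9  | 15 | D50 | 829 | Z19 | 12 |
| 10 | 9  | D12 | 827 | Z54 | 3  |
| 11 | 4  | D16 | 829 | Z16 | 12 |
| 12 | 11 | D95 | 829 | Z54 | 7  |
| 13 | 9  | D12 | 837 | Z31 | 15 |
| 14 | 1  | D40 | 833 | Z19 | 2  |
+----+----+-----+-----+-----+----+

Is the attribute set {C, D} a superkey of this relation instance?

Yes

All 14 rows have distinct {C, D} values, so {C, D} → (all attributes) holds and {C, D} is a superkey.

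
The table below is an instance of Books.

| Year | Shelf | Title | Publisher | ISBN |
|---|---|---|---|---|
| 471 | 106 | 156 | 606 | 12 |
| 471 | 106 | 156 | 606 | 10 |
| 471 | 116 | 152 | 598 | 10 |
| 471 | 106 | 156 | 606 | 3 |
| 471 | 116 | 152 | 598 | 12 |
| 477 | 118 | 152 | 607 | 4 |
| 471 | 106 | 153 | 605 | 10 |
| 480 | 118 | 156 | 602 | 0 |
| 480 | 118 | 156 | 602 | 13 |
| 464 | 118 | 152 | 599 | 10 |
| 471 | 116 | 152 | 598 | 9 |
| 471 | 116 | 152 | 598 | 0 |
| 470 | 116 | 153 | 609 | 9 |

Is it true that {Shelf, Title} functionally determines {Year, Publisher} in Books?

No

(Shelf=106, Title=156): 3 rows → {Year,Publisher} = (471, 606), (471, 606), (471, 606) ✓
(Shelf=116, Title=152): 4 rows → {Year,Publisher} = (471, 598), (471, 598), (471, 598), (471, 598) ✓
(Shelf=118, Title=152): 2 rows → {Year,Publisher} takes values {(477, 607), (464, 599)} — violation
(Shelf=106, Title=153): 1 row → {Year,Publisher} = (471, 605) ✓
(Shelf=118, Title=156): 2 rows → {Year,Publisher} = (480, 602), (480, 602) ✓
(Shelf=116, Title=153): 1 row → {Year,Publisher} = (470, 609) ✓
Two rows agree on {Shelf, Title} but differ on {Year, Publisher}, so {Shelf, Title} -> {Year, Publisher} does not hold.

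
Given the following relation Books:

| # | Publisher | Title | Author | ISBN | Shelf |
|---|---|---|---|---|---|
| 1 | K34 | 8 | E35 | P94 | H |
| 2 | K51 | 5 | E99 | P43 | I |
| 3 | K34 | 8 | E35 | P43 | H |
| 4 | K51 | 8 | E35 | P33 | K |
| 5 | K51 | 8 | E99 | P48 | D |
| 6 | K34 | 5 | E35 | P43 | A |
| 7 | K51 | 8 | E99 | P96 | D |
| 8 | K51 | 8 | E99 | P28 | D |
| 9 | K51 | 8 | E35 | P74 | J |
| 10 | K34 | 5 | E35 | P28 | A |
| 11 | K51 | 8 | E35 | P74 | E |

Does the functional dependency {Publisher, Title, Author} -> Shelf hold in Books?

No

(Publisher=K34, Title=8, Author=E35): rows 1, 3 → Shelf = H, H ✓
(Publisher=K51, Title=5, Author=E99): row 2 → Shelf = I ✓
(Publisher=K51, Title=8, Author=E35): rows 4, 9, 11 → Shelf takes values {K, J, E} — violation
(Publisher=K51, Title=8, Author=E99): rows 5, 7, 8 → Shelf = D, D, D ✓
(Publisher=K34, Title=5, Author=E35): rows 6, 10 → Shelf = A, A ✓
Two rows agree on {Publisher, Title, Author} but differ on Shelf, so {Publisher, Title, Author} -> Shelf does not hold.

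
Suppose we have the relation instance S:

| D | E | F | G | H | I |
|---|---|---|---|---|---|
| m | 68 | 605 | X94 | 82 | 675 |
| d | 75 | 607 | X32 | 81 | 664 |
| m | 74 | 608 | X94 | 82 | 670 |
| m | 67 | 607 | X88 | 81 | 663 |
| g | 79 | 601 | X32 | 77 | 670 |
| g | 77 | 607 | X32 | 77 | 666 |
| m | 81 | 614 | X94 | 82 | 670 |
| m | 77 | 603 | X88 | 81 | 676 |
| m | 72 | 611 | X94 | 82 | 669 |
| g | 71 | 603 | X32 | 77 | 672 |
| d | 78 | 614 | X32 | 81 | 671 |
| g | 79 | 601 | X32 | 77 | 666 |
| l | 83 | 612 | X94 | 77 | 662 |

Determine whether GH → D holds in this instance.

Yes

(G=X94, H=82): 4 rows → D = m, m, m, m ✓
(G=X32, H=81): 2 rows → D = d, d ✓
(G=X88, H=81): 2 rows → D = m, m ✓
(G=X32, H=77): 4 rows → D = g, g, g, g ✓
(G=X94, H=77): 1 row → D = l ✓
Every GH value is associated with a single D value, so GH → D holds.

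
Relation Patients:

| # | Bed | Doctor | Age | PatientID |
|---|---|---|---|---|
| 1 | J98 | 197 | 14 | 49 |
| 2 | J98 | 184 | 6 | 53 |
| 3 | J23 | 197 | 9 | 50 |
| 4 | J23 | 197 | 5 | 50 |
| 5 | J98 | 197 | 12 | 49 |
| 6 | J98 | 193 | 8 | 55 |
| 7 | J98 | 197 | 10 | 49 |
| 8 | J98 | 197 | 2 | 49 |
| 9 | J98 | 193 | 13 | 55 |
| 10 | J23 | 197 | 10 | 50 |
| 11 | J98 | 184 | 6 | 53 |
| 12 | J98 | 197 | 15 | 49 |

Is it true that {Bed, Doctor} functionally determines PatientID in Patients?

(Bed=J98, Doctor=197): rows 1, 5, 7, 8, 12 → PatientID = 49, 49, 49, 49, 49 ✓
(Bed=J98, Doctor=184): rows 2, 11 → PatientID = 53, 53 ✓
(Bed=J23, Doctor=197): rows 3, 4, 10 → PatientID = 50, 50, 50 ✓
(Bed=J98, Doctor=193): rows 6, 9 → PatientID = 55, 55 ✓
Every {Bed, Doctor} value is associated with a single PatientID value, so {Bed, Doctor} → PatientID holds.

Yes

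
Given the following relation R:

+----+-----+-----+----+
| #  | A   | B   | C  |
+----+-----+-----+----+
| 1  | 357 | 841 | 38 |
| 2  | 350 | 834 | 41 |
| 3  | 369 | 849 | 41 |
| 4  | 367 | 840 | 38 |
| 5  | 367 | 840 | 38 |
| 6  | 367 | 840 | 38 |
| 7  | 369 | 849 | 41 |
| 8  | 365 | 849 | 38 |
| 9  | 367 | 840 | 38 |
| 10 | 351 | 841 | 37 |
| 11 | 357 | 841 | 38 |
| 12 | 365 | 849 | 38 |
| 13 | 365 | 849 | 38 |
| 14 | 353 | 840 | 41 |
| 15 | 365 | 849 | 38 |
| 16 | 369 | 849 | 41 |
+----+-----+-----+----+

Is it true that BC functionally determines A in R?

Yes

(B=841, C=38): rows 1, 11 → A = 357, 357 ✓
(B=834, C=41): row 2 → A = 350 ✓
(B=849, C=41): rows 3, 7, 16 → A = 369, 369, 369 ✓
(B=840, C=38): rows 4, 5, 6, 9 → A = 367, 367, 367, 367 ✓
(B=849, C=38): rows 8, 12, 13, 15 → A = 365, 365, 365, 365 ✓
(B=841, C=37): row 10 → A = 351 ✓
(B=840, C=41): row 14 → A = 353 ✓
Every BC value is associated with a single A value, so BC → A holds.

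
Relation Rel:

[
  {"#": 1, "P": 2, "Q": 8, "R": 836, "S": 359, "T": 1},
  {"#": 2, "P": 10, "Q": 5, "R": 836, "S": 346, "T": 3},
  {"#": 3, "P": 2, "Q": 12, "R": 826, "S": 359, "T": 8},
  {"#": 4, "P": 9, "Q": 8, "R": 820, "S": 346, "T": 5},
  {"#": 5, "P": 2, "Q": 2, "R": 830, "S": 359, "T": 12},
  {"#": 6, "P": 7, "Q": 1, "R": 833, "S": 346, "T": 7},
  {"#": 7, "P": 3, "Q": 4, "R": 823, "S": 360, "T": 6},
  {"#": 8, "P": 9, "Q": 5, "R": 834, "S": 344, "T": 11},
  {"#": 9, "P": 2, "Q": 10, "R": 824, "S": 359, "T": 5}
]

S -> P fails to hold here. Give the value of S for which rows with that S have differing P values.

S=359: rows 1, 3, 5, 9 → P = 2, 2, 2, 2 ✓
S=346: rows 2, 4, 6 → P takes values {10, 9, 7} — violation
S=360: row 7 → P = 3 ✓
S=344: row 8 → P = 9 ✓
The only S value with inconsistent P is S=346.

346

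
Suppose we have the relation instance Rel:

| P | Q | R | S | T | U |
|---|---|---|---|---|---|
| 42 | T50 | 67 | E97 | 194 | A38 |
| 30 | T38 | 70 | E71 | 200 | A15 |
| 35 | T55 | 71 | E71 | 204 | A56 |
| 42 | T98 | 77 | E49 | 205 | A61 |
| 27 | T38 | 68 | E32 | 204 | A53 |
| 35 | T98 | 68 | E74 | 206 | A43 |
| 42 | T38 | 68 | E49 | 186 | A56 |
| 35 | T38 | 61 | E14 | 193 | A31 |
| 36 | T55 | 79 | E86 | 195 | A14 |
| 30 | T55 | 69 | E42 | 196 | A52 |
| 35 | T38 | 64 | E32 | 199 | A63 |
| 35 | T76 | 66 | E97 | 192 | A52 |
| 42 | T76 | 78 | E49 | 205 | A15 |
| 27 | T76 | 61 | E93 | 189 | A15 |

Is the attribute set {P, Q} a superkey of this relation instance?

No

Two distinct rows share (P=35, Q=T38), so {P, Q} does not determine every attribute — not a superkey.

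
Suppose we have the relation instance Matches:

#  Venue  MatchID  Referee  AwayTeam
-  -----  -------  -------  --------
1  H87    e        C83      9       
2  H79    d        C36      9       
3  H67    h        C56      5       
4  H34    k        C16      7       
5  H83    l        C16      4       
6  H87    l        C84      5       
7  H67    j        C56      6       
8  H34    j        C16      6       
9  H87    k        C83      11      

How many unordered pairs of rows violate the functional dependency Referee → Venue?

2

Referee=C83: all 2 rows agree on Venue — 0 pairs.
Referee=C56: all 2 rows agree on Venue — 0 pairs.
Referee=C16: violating pairs (4,5), (5,8) — 2 pairs.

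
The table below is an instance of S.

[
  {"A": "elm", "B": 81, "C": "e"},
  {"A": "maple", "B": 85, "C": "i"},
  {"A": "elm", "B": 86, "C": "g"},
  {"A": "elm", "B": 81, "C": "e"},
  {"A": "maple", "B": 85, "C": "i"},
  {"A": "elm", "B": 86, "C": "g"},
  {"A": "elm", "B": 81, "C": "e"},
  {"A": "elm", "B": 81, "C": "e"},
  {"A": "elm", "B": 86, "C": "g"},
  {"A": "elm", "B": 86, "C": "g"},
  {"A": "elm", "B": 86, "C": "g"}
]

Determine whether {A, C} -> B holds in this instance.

(A=elm, C=e): 4 rows → B = 81, 81, 81, 81 ✓
(A=maple, C=i): 2 rows → B = 85, 85 ✓
(A=elm, C=g): 5 rows → B = 86, 86, 86, 86, 86 ✓
Every {A, C} value is associated with a single B value, so {A, C} -> B holds.

Yes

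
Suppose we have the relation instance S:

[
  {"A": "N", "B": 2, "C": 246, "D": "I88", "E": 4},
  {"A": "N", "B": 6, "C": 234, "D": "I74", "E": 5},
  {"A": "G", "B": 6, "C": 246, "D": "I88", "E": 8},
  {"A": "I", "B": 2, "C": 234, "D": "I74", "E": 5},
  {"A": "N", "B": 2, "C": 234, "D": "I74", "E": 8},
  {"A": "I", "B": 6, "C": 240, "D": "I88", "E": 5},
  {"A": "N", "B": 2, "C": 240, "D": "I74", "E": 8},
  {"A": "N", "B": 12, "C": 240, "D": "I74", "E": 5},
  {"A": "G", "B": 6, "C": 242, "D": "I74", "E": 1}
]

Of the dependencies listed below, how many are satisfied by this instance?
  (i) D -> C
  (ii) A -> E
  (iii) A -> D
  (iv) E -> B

0

(i) D -> C: D=I88: 3 rows → C takes values {246, 240} — violation; D=I74: 6 rows → C takes values {234, 240, 242} — violation — fails.
(ii) A -> E: A=N: 5 rows → E takes values {4, 5, 8} — violation; A=G: 2 rows → E takes values {8, 1} — violation — fails.
(iii) A -> D: A=N: 5 rows → D takes values {I88, I74} — violation; A=G: 2 rows → D takes values {I88, I74} — violation; A=I: 2 rows → D takes values {I74, I88} — violation — fails.
(iv) E -> B: E=5: 4 rows → B takes values {6, 2, 12} — violation; E=8: 3 rows → B takes values {6, 2} — violation — fails.
None of the 4 dependencies hold.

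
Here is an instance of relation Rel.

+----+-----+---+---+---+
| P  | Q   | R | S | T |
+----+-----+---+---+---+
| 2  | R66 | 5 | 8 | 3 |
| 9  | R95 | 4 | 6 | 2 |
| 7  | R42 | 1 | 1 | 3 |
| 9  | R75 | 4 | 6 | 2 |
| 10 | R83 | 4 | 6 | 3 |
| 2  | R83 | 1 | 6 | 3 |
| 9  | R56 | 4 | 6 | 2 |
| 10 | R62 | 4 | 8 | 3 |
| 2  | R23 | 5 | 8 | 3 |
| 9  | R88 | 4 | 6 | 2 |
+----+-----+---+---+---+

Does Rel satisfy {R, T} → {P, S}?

No

(R=5, T=3): 2 rows → {P,S} = (2, 8), (2, 8) ✓
(R=4, T=2): 4 rows → {P,S} = (9, 6), (9, 6), (9, 6), (9, 6) ✓
(R=1, T=3): 2 rows → {P,S} takes values {(7, 1), (2, 6)} — violation
(R=4, T=3): 2 rows → {P,S} takes values {(10, 6), (10, 8)} — violation
Two rows agree on {R, T} but differ on {P, S}, so {R, T} → {P, S} does not hold.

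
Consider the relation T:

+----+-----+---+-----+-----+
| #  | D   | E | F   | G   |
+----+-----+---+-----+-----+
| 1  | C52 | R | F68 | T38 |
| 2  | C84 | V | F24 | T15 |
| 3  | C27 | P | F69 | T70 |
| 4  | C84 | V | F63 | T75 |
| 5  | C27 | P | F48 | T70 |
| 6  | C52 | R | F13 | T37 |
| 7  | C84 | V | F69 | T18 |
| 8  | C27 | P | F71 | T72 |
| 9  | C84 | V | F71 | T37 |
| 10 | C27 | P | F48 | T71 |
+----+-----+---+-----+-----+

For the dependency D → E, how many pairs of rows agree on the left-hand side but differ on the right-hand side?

0

D=C52: all 2 rows agree on E — 0 pairs.
D=C84: all 4 rows agree on E — 0 pairs.
D=C27: all 4 rows agree on E — 0 pairs.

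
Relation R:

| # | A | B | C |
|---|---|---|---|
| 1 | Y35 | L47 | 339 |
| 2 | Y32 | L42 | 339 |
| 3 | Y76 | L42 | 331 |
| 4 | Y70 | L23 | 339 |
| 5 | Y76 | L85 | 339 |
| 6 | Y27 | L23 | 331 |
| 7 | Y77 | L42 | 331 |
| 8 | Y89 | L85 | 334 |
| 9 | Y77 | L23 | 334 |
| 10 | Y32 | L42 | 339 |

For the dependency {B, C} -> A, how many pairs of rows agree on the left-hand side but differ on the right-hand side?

1

(B=L42, C=339): all 2 rows agree on A — 0 pairs.
(B=L42, C=331): violating pairs (3,7) — 1 pair.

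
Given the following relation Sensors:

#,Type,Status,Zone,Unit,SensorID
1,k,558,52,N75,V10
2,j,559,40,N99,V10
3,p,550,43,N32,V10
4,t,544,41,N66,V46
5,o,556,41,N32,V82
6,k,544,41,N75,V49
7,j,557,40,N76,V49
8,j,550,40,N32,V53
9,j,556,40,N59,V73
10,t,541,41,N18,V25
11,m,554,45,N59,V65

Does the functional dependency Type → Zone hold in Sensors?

Type=k: rows 1, 6 → Zone takes values {52, 41} — violation
Type=j: rows 2, 7, 8, 9 → Zone = 40, 40, 40, 40 ✓
Type=p: row 3 → Zone = 43 ✓
Type=t: rows 4, 10 → Zone = 41, 41 ✓
Type=o: row 5 → Zone = 41 ✓
Type=m: row 11 → Zone = 45 ✓
Two rows agree on Type but differ on Zone, so Type → Zone does not hold.

No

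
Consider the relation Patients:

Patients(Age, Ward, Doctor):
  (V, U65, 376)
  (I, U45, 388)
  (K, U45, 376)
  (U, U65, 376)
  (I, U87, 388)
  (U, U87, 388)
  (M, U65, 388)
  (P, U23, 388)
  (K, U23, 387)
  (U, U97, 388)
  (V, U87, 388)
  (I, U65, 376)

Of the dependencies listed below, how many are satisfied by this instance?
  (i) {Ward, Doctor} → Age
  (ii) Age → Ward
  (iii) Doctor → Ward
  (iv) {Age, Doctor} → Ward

(i) {Ward, Doctor} → Age: (Ward=U65, Doctor=376): 3 rows → Age takes values {V, U, I} — violation; (Ward=U87, Doctor=388): 3 rows → Age takes values {I, U, V} — violation — fails.
(ii) Age → Ward: Age=V: 2 rows → Ward takes values {U65, U87} — violation; Age=I: 3 rows → Ward takes values {U45, U87, U65} — violation; Age=K: 2 rows → Ward takes values {U45, U23} — violation; Age=U: 3 rows → Ward takes values {U65, U87, U97} — violation — fails.
(iii) Doctor → Ward: Doctor=376: 4 rows → Ward takes values {U65, U45} — violation; Doctor=388: 7 rows → Ward takes values {U45, U87, U65, U23, U97} — violation — fails.
(iv) {Age, Doctor} → Ward: (Age=I, Doctor=388): 2 rows → Ward takes values {U45, U87} — violation; (Age=U, Doctor=388): 2 rows → Ward takes values {U87, U97} — violation — fails.
None of the 4 dependencies hold.

0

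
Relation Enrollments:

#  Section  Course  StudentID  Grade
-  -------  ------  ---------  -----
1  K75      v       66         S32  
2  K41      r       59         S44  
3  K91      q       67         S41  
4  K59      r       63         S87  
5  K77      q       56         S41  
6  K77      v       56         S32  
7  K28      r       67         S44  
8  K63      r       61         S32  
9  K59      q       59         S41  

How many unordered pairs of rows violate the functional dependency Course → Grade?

5

Course=v: all 2 rows agree on Grade — 0 pairs.
Course=r: violating pairs (2,4), (2,8), (4,7), (4,8), (7,8) — 5 pairs.
Course=q: all 3 rows agree on Grade — 0 pairs.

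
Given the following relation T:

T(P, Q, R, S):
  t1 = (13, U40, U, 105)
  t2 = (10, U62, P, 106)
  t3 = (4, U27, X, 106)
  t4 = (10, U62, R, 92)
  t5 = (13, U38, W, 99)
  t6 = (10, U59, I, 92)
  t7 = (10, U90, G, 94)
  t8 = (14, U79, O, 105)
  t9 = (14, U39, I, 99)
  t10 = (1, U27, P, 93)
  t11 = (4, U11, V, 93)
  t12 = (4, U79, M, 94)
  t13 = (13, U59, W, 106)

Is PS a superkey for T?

No

Rows 4 and 6 have the same PS value (P=10, S=92) but are distinct tuples, so PS does not determine every attribute — not a superkey.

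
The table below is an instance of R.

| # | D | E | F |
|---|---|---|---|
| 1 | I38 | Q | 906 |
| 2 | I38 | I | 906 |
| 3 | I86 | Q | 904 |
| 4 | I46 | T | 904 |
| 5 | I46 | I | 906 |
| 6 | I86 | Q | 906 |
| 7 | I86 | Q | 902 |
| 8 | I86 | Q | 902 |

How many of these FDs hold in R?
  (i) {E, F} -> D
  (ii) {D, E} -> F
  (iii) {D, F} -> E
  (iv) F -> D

0

(i) {E, F} -> D: (E=Q, F=906): rows 1, 6 → D takes values {I38, I86} — violation; (E=I, F=906): rows 2, 5 → D takes values {I38, I46} — violation — fails.
(ii) {D, E} -> F: (D=I86, E=Q): rows 3, 6, 7, 8 → F takes values {904, 906, 902} — violation — fails.
(iii) {D, F} -> E: (D=I38, F=906): rows 1, 2 → E takes values {Q, I} — violation — fails.
(iv) F -> D: F=906: rows 1, 2, 5, 6 → D takes values {I38, I46, I86} — violation; F=904: rows 3, 4 → D takes values {I86, I46} — violation — fails.
None of the 4 dependencies hold.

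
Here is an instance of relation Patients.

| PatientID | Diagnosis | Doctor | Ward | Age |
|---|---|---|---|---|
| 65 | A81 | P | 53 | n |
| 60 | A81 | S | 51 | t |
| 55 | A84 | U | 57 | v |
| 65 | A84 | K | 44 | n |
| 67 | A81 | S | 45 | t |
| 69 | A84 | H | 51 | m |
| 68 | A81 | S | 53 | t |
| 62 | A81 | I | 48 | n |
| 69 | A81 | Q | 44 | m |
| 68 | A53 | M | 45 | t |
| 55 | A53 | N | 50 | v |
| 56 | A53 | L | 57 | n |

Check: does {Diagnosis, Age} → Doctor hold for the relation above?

(Diagnosis=A81, Age=n): 2 rows → Doctor takes values {P, I} — violation
(Diagnosis=A81, Age=t): 3 rows → Doctor = S, S, S ✓
(Diagnosis=A84, Age=v): 1 row → Doctor = U ✓
(Diagnosis=A84, Age=n): 1 row → Doctor = K ✓
(Diagnosis=A84, Age=m): 1 row → Doctor = H ✓
(Diagnosis=A81, Age=m): 1 row → Doctor = Q ✓
(Diagnosis=A53, Age=t): 1 row → Doctor = M ✓
(Diagnosis=A53, Age=v): 1 row → Doctor = N ✓
(Diagnosis=A53, Age=n): 1 row → Doctor = L ✓
Two rows agree on {Diagnosis, Age} but differ on Doctor, so {Diagnosis, Age} → Doctor does not hold.

No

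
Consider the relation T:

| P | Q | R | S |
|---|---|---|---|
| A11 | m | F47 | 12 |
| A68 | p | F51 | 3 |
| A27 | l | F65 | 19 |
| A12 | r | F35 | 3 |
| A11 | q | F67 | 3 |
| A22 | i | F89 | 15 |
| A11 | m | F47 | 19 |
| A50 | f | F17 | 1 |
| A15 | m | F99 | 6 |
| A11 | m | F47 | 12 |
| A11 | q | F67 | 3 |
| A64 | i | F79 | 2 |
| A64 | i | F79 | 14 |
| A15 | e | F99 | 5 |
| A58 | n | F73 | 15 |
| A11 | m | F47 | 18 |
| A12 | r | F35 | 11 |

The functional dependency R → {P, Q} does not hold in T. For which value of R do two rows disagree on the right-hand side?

F99

R=F47: 4 rows → {P,Q} = (A11, m), (A11, m), (A11, m), (A11, m) ✓
R=F51: 1 row → {P,Q} = (A68, p) ✓
R=F65: 1 row → {P,Q} = (A27, l) ✓
R=F35: 2 rows → {P,Q} = (A12, r), (A12, r) ✓
R=F67: 2 rows → {P,Q} = (A11, q), (A11, q) ✓
R=F89: 1 row → {P,Q} = (A22, i) ✓
R=F17: 1 row → {P,Q} = (A50, f) ✓
R=F99: 2 rows → {P,Q} takes values {(A15, m), (A15, e)} — violation
R=F79: 2 rows → {P,Q} = (A64, i), (A64, i) ✓
R=F73: 1 row → {P,Q} = (A58, n) ✓
The only R value with inconsistent RHS is R=F99.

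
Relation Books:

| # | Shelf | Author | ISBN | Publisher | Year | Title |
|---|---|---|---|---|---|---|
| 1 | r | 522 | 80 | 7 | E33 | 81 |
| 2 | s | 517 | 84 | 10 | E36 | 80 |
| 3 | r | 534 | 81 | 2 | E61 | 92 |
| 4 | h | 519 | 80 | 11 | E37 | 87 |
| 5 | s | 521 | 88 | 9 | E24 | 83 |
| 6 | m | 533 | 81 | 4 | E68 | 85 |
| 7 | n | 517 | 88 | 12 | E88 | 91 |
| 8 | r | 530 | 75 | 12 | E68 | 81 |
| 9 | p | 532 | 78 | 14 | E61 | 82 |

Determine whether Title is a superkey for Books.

No

Rows 1 and 8 have the same Title value Title=81 but are distinct tuples, so Title does not determine every attribute — not a superkey.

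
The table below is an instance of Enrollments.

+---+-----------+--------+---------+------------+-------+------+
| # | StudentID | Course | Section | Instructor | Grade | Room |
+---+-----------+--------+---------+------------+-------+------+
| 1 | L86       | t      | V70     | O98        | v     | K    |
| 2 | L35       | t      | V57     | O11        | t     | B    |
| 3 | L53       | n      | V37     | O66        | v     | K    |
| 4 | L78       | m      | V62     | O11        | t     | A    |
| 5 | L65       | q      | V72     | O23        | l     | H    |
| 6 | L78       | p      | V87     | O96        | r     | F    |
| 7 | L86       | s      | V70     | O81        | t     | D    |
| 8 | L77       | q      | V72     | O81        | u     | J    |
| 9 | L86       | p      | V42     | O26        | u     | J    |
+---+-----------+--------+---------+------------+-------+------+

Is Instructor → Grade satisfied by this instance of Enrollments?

Instructor=O98: row 1 → Grade = v ✓
Instructor=O11: rows 2, 4 → Grade = t, t ✓
Instructor=O66: row 3 → Grade = v ✓
Instructor=O23: row 5 → Grade = l ✓
Instructor=O96: row 6 → Grade = r ✓
Instructor=O81: rows 7, 8 → Grade takes values {t, u} — violation
Instructor=O26: row 9 → Grade = u ✓
Two rows agree on Instructor but differ on Grade, so Instructor → Grade does not hold.

No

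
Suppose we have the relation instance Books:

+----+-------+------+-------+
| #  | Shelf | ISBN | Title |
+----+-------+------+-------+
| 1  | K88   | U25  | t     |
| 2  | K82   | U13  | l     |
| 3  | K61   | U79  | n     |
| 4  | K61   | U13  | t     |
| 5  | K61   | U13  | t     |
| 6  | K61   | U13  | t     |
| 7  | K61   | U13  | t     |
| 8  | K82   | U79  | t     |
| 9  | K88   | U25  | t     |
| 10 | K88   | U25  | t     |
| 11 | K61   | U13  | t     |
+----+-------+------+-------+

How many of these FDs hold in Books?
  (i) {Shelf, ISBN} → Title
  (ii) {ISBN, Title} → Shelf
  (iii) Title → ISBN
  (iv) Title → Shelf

2

(i) {Shelf, ISBN} → Title: every LHS value maps to a single RHS value — holds.
(ii) {ISBN, Title} → Shelf: every LHS value maps to a single RHS value — holds.
(iii) Title → ISBN: Title=t: rows 1, 4, 5, 6, 7, 8, 9, 10, 11 → ISBN takes values {U25, U13, U79} — violation — fails.
(iv) Title → Shelf: Title=t: rows 1, 4, 5, 6, 7, 8, 9, 10, 11 → Shelf takes values {K88, K61, K82} — violation — fails.
2 of the 4 dependencies hold.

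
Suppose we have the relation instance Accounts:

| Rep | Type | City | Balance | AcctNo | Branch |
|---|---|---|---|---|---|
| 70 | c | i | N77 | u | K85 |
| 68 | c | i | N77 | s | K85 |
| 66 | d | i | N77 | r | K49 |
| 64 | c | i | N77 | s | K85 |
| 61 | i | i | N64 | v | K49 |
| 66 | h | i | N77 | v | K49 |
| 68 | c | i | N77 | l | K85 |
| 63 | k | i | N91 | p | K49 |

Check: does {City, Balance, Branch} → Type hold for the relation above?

No

(City=i, Balance=N77, Branch=K85): 4 rows → Type = c, c, c, c ✓
(City=i, Balance=N77, Branch=K49): 2 rows → Type takes values {d, h} — violation
(City=i, Balance=N64, Branch=K49): 1 row → Type = i ✓
(City=i, Balance=N91, Branch=K49): 1 row → Type = k ✓
Two rows agree on {City, Balance, Branch} but differ on Type, so {City, Balance, Branch} → Type does not hold.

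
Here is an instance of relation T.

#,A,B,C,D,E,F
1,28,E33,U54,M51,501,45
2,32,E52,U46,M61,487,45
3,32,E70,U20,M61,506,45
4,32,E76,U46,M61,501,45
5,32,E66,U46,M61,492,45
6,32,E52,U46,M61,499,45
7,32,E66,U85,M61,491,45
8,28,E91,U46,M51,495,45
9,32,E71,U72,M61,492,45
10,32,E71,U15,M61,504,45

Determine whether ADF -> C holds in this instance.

No

(A=28, D=M51, F=45): rows 1, 8 → C takes values {U54, U46} — violation
(A=32, D=M61, F=45): rows 2, 3, 4, 5, 6, 7, 9, 10 → C takes values {U46, U20, U85, U72, U15} — violation
Two rows agree on ADF but differ on C, so ADF -> C does not hold.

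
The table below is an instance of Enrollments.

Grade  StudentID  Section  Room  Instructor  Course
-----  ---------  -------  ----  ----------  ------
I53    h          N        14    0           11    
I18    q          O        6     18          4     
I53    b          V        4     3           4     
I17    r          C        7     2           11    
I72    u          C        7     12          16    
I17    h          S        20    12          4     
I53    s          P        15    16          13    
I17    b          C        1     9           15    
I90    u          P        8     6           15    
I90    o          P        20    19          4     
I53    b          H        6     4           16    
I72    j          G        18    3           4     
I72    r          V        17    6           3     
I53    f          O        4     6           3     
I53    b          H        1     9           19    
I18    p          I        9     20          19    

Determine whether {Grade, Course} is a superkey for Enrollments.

All 16 rows have distinct {Grade, Course} values, so {Grade, Course} → (all attributes) holds and {Grade, Course} is a superkey.

Yes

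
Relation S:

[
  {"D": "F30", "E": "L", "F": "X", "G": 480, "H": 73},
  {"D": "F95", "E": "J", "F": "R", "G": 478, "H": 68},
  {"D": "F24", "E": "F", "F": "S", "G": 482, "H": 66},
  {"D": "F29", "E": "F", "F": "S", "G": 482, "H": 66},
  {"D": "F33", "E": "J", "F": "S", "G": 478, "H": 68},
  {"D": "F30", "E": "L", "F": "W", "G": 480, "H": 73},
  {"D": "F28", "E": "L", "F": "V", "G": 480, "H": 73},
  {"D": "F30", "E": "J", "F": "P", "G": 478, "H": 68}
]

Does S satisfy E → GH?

Yes

E=L: 3 rows → {G,H} = (480, 73), (480, 73), (480, 73) ✓
E=J: 3 rows → {G,H} = (478, 68), (478, 68), (478, 68) ✓
E=F: 2 rows → {G,H} = (482, 66), (482, 66) ✓
Every E value is associated with a single GH value, so E → GH holds.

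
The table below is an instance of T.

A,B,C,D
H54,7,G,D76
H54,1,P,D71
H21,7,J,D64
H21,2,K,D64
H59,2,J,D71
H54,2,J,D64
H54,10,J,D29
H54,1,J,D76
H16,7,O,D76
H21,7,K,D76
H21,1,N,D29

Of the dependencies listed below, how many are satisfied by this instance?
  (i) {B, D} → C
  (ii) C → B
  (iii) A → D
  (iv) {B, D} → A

0

(i) {B, D} → C: (B=7, D=D76): 3 rows → C takes values {G, O, K} — violation; (B=2, D=D64): 2 rows → C takes values {K, J} — violation — fails.
(ii) C → B: C=J: 5 rows → B takes values {7, 2, 10, 1} — violation; C=K: 2 rows → B takes values {2, 7} — violation — fails.
(iii) A → D: A=H54: 5 rows → D takes values {D76, D71, D64, D29} — violation; A=H21: 4 rows → D takes values {D64, D76, D29} — violation — fails.
(iv) {B, D} → A: (B=7, D=D76): 3 rows → A takes values {H54, H16, H21} — violation; (B=2, D=D64): 2 rows → A takes values {H21, H54} — violation — fails.
None of the 4 dependencies hold.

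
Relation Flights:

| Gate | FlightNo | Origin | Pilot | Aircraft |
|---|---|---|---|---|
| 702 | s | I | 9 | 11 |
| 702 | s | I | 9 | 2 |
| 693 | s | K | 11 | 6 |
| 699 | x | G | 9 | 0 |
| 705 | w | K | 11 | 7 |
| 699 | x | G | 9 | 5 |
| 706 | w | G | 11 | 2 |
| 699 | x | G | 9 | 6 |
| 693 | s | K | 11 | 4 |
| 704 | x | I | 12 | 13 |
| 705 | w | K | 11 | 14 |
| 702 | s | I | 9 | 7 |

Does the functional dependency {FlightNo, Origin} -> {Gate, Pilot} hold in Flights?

Yes

(FlightNo=s, Origin=I): 3 rows → {Gate,Pilot} = (702, 9), (702, 9), (702, 9) ✓
(FlightNo=s, Origin=K): 2 rows → {Gate,Pilot} = (693, 11), (693, 11) ✓
(FlightNo=x, Origin=G): 3 rows → {Gate,Pilot} = (699, 9), (699, 9), (699, 9) ✓
(FlightNo=w, Origin=K): 2 rows → {Gate,Pilot} = (705, 11), (705, 11) ✓
(FlightNo=w, Origin=G): 1 row → {Gate,Pilot} = (706, 11) ✓
(FlightNo=x, Origin=I): 1 row → {Gate,Pilot} = (704, 12) ✓
Every {FlightNo, Origin} value is associated with a single {Gate, Pilot} value, so {FlightNo, Origin} -> {Gate, Pilot} holds.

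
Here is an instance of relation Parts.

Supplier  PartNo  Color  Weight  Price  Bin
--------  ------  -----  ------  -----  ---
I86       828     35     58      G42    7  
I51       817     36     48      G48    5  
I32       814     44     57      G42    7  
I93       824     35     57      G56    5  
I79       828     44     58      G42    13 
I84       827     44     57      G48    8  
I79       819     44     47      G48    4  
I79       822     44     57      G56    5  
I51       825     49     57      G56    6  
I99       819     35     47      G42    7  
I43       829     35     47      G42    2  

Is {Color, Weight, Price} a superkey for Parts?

Two distinct rows share (Color=35, Weight=47, Price=G42), so {Color, Weight, Price} does not determine every attribute — not a superkey.

No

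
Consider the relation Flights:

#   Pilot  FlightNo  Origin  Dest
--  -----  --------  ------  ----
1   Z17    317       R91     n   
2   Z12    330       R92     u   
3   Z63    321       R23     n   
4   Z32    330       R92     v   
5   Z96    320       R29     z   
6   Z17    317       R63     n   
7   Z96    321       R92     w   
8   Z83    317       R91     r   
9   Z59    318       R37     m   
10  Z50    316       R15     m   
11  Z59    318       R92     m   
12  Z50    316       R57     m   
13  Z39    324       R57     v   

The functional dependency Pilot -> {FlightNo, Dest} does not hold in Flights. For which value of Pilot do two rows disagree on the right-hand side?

Z96

Pilot=Z17: rows 1, 6 → {FlightNo,Dest} = (317, n), (317, n) ✓
Pilot=Z12: row 2 → {FlightNo,Dest} = (330, u) ✓
Pilot=Z63: row 3 → {FlightNo,Dest} = (321, n) ✓
Pilot=Z32: row 4 → {FlightNo,Dest} = (330, v) ✓
Pilot=Z96: rows 5, 7 → {FlightNo,Dest} takes values {(320, z), (321, w)} — violation
Pilot=Z83: row 8 → {FlightNo,Dest} = (317, r) ✓
Pilot=Z59: rows 9, 11 → {FlightNo,Dest} = (318, m), (318, m) ✓
Pilot=Z50: rows 10, 12 → {FlightNo,Dest} = (316, m), (316, m) ✓
Pilot=Z39: row 13 → {FlightNo,Dest} = (324, v) ✓
The only Pilot value with inconsistent RHS is Pilot=Z96.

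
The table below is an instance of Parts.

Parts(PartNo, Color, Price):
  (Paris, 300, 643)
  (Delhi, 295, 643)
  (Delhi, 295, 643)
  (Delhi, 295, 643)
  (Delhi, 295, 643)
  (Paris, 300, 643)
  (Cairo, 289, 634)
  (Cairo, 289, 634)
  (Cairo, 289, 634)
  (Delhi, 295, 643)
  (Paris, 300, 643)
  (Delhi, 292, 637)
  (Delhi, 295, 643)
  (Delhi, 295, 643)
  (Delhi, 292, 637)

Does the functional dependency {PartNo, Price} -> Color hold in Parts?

Yes

(PartNo=Paris, Price=643): 3 rows → Color = 300, 300, 300 ✓
(PartNo=Delhi, Price=643): 7 rows → Color = 295, 295, 295, 295, 295, 295, 295 ✓
(PartNo=Cairo, Price=634): 3 rows → Color = 289, 289, 289 ✓
(PartNo=Delhi, Price=637): 2 rows → Color = 292, 292 ✓
Every {PartNo, Price} value is associated with a single Color value, so {PartNo, Price} -> Color holds.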